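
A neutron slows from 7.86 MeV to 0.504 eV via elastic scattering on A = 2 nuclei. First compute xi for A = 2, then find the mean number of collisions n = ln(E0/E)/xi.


xi = 1 + (A-1)^2/(2A)*ln((A-1)/(A+1)) = 0.7253469 (for A = 2)
n = ln(E0/E) / xi
n = ln(7.86e6 / 0.504) / 0.7253469
n = ln(1.559524e+07) / 0.7253469 = 22.834

22.834


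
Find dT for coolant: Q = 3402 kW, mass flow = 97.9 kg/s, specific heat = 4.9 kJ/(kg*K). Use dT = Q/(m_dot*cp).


dT = Q / (m_dot * cp)
dT = 3402 / (97.9 * 4.9)
dT = 7.0918 C

7.0918


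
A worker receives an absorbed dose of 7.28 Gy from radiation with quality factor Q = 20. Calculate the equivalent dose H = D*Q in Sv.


H = D * Q
H = 7.28 * 20
H = 145.60 Sv

145.60


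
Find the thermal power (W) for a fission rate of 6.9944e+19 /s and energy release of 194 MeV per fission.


P = fission_rate * E_MeV * 1.602e-13
P = 6.9944e+19 * 194 * 1.602e-13
P = 2.1738e+09 W

2.1738e+09


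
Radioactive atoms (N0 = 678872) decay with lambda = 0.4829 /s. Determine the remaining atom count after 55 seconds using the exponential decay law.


N = N0 * exp(-lambda * t)
N = 678872 * exp(-0.4829 * 55)
N = 1.9822e-06

1.9822e-06


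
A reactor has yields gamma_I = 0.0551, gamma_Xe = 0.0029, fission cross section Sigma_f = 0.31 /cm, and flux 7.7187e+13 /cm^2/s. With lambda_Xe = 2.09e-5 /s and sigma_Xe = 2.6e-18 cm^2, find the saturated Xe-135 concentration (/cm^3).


Xe_eq = (gamma_I + gamma_Xe) * Sigma_f * phi / (lambda_Xe + sigma_Xe * phi)
Numerator = (0.0551 + 0.0029) * 0.31 * 7.7187e+13 = 1.387822e+12
Denominator = 2.09e-5 + 2.6e-18 * 7.7187e+13 = 2.215862e-04
Xe_eq = 1.387822e+12 / 2.215862e-04 = 6.2631e+15 /cm^3

6.2631e+15


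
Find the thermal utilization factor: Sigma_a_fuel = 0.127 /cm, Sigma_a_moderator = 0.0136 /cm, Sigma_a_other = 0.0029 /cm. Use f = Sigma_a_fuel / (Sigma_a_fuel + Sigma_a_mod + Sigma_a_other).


f = Sigma_a_fuel / (Sigma_a_fuel + Sigma_a_mod + Sigma_a_other)
f = 0.127 / (0.127 + 0.0136 + 0.0029)
f = 0.88502

0.88502


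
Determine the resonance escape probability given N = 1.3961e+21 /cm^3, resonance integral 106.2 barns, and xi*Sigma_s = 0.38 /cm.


p = exp(-N * I * 1e-24 / (xi*Sigma_s))
p = exp(-1.3961e+21 * 106.2 * 1e-24 / 0.38)
p = 0.67694

0.67694


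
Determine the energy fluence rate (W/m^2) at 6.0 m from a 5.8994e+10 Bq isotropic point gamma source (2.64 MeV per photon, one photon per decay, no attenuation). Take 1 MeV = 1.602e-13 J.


psi = A * E * 1.602e-13 / (4*pi*r^2)
psi = 5.8994e+10 * 2.64 * 1.602e-13 / (4*pi*6.0^2)
psi = 5.5152e-05 W/m^2

5.5152e-05


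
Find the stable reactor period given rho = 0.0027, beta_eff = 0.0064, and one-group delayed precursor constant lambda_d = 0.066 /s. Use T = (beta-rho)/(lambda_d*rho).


T = (beta - rho) / (lambda_d * rho)
T = (0.0064 - 0.0027) / (0.066 * 0.0027)
T = 20.763 s

20.763


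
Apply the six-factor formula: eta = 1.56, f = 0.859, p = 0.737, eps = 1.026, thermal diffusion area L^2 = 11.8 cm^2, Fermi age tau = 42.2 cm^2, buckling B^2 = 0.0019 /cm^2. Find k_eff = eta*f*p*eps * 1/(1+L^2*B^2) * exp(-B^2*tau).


k_inf = eta*f*p*eps = 1.56*0.859*0.737*1.026 = 1.013287
P_TNL = 1/(1 + L^2*B^2) = 1/(1 + 11.8*0.0019) = 0.9780716
P_FNL = exp(-B^2*tau) = exp(-0.0019*42.2) = 0.9229502
k_eff = k_inf * P_TNL * P_FNL = 1.013287 * 0.9780716 * 0.9229502
k_eff = 0.91471

0.91471


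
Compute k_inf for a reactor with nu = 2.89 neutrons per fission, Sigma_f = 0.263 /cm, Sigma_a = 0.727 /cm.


k_inf = nu * Sigma_f / Sigma_a
k_inf = 2.89 * 0.263 / 0.727
k_inf = 1.0455

1.0455


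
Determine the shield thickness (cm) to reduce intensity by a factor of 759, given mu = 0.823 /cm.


x = ln(factor) / mu
x = ln(759) / 0.823
x = 8.0583 cm

8.0583


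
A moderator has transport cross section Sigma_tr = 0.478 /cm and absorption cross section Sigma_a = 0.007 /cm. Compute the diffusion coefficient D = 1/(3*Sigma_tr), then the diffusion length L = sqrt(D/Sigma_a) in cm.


D = 1 / (3 * Sigma_tr) = 1 / (3 * 0.478) = 0.6973501 cm
L = sqrt(D / Sigma_a)
L = sqrt(0.6973501 / 0.007)
L = 9.9811 cm

9.9811


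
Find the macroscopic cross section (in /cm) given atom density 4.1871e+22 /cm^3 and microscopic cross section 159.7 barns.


Sigma = N * sigma_barns * 1e-24
Sigma = 4.1871e+22 * 159.7 * 1e-24
Sigma = 6.6868 /cm

6.6868


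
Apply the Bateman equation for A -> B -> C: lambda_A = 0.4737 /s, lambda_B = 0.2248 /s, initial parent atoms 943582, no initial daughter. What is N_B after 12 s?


N_B(t) = lambda_A * N_A0 / (lambda_B - lambda_A) * [exp(-lambda_A*t) - exp(-lambda_B*t)]
exp(-0.4737*12) = 0.003398572; exp(-0.2248*12) = 0.06736700
N_B = 0.4737 * 943582 / (0.2248 - 0.4737) * (0.003398572 - 0.06736700)
N_B = 114875

114875


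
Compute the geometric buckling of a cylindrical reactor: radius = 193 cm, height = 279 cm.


B^2 = (2.405/R)^2 + (pi/H)^2
B^2 = (2.405/193)^2 + (pi/279)^2
B^2 = 2.8207e-04 /cm^2

2.8207e-04


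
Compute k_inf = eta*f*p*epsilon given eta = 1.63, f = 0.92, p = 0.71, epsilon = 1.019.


k_inf = eta * f * p * epsilon
k_inf = 1.63 * 0.92 * 0.71 * 1.019
k_inf = 1.0849

1.0849


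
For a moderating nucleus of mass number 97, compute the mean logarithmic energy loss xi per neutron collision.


xi = 1 + (A-1)^2/(2A) * ln((A-1)/(A+1))
xi = 1 + (97-1)^2/(2*97) * ln((97-1)/(97 +1))
xi = 0.020478

0.020478


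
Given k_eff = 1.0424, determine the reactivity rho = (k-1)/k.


rho = (k_eff - 1) / k_eff
rho = (1.0424 - 1) / 1.0424
rho = 0.040675

0.040675


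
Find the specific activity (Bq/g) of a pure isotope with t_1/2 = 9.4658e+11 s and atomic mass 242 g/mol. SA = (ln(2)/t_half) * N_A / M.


lambda = ln(2) / t_half = ln(2) / 9.4658e+11 = 7.322648e-13 /s
SA = lambda * N_A / M
SA = 7.322648e-13 * 6.022e23 / 242
SA = 1.8222e+09 Bq/g

1.8222e+09


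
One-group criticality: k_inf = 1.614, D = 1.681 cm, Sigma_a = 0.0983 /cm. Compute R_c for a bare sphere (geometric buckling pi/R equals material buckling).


L^2 = D / Sigma_a = 1.681 / 0.0983 = 17.10071 cm^2
B_m^2 = (k_inf - 1) / L^2 = (1.614 - 1) / 17.10071 = 0.03590494 /cm^2
For a bare sphere: B_g = pi/R, so R_c = pi / sqrt(B_m^2)
R_c = pi / sqrt(0.03590494) = 16.580 cm

16.580


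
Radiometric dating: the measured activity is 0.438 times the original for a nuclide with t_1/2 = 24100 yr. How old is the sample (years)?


lambda = ln(2) / t_half = ln(2) / 24100 = 2.876129e-05 /yr
t = -ln(A/A0) / lambda
t = -ln(0.438) / 2.876129e-05
t = 28703 yr

28703


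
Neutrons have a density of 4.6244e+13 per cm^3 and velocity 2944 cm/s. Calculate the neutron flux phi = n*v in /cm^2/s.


phi = n * v
phi = 4.6244e+13 * 2944
phi = 1.3614e+17 /cm^2/s

1.3614e+17


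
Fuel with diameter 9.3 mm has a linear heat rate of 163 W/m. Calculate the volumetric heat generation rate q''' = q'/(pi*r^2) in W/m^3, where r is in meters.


r = D / 2 / 1000 = 9.3 / 2 / 1000 = 0.00465 m
q''' = q' / (pi * r^2)
q''' = 163 / (pi * 0.00465^2)
q''' = 2.3996e+06 W/m^3

2.3996e+06


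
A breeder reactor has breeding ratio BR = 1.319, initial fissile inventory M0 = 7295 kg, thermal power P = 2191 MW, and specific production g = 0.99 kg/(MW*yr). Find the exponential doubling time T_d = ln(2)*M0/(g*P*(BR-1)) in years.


Breeding gain G = BR - 1 = 1.319 - 1 = 0.319
Fissile production rate = g * P * G = 0.99 * 2191 * 0.319 = 691.93971 kg/yr
T_d = ln(2) * M0 / (g * P * G)
T_d = ln(2) * 7295 / 691.93971 = 7.3077 yr

7.3077


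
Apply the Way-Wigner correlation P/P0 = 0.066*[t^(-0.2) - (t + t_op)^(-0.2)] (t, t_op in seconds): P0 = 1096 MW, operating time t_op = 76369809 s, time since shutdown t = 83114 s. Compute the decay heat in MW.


P/P0 = 0.066 * [t^(-0.2) - (t + t_op)^(-0.2)]
P/P0 = 0.066 * [83114^(-0.2) - (83114 + 76369809)^(-0.2)]
P/P0 = 0.066 * [0.1037684 - 0.02650460] = 0.005099411
P = 1096 * 0.005099411 = 5.5890 MW

5.5890


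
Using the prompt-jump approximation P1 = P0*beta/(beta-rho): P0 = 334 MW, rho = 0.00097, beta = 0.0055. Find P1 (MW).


P1/P0 = beta / (beta - rho)
P1/P0 = 0.0055 / (0.0055 - 0.00097) = 1.214128
P1 = 334 * 1.214128 = 405.52 MW

405.52


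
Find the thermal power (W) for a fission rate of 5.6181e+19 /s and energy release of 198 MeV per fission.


P = fission_rate * E_MeV * 1.602e-13
P = 5.6181e+19 * 198 * 1.602e-13
P = 1.7820e+09 W

1.7820e+09


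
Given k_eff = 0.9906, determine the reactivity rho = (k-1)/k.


rho = (k_eff - 1) / k_eff
rho = (0.9906 - 1) / 0.9906
rho = -0.0094892

-0.0094892


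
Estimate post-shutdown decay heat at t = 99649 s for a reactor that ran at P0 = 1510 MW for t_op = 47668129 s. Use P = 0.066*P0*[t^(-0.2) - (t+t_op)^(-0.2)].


P/P0 = 0.066 * [t^(-0.2) - (t + t_op)^(-0.2)]
P/P0 = 0.066 * [99649^(-0.2) - (99649 + 47668129)^(-0.2)]
P/P0 = 0.066 * [0.1000703 - 0.02911877] = 0.004682801
P = 1510 * 0.004682801 = 7.0710 MW

7.0710


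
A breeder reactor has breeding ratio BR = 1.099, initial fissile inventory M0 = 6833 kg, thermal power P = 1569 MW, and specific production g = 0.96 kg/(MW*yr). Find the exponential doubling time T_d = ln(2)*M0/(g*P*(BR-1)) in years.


Breeding gain G = BR - 1 = 1.099 - 1 = 0.099
Fissile production rate = g * P * G = 0.96 * 1569 * 0.099 = 149.11776 kg/yr
T_d = ln(2) * M0 / (g * P * G)
T_d = ln(2) * 6833 / 149.11776 = 31.762 yr

31.762


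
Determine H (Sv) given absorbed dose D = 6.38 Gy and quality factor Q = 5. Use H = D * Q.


H = D * Q
H = 6.38 * 5
H = 31.900 Sv

31.900


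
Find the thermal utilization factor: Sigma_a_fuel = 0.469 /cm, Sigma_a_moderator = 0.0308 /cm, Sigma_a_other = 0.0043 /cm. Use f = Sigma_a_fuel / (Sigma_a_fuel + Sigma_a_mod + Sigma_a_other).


f = Sigma_a_fuel / (Sigma_a_fuel + Sigma_a_mod + Sigma_a_other)
f = 0.469 / (0.469 + 0.0308 + 0.0043)
f = 0.93037

0.93037


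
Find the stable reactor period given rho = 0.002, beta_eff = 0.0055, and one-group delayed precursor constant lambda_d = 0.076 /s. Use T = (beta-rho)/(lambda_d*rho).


T = (beta - rho) / (lambda_d * rho)
T = (0.0055 - 0.002) / (0.076 * 0.002)
T = 23.026 s

23.026


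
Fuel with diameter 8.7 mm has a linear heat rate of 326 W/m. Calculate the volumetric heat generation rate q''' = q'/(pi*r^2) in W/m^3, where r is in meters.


r = D / 2 / 1000 = 8.7 / 2 / 1000 = 0.00435 m
q''' = q' / (pi * r^2)
q''' = 326 / (pi * 0.00435^2)
q''' = 5.4839e+06 W/m^3

5.4839e+06


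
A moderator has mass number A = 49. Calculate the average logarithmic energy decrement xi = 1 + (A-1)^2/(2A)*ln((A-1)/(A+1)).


xi = 1 + (A-1)^2/(2A) * ln((A-1)/(A+1))
xi = 1 + (49-1)^2/(2*49) * ln((49-1)/(49 +1))
xi = 0.040267

0.040267


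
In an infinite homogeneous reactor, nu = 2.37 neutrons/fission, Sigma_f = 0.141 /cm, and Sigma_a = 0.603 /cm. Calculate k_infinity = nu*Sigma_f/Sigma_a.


k_inf = nu * Sigma_f / Sigma_a
k_inf = 2.37 * 0.141 / 0.603
k_inf = 0.55418

0.55418


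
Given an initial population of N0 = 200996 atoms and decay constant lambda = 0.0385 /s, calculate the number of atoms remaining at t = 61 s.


N = N0 * exp(-lambda * t)
N = 200996 * exp(-0.0385 * 61)
N = 19198

19198


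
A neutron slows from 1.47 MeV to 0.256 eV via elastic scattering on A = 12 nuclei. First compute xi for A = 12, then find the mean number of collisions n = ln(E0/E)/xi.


xi = 1 + (A-1)^2/(2A)*ln((A-1)/(A+1)) = 0.1577690 (for A = 12)
n = ln(E0/E) / xi
n = ln(1.47e6 / 0.256) / 0.1577690
n = ln(5.742188e+06) / 0.1577690 = 98.646

98.646


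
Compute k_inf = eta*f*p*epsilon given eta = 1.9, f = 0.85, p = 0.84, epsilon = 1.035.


k_inf = eta * f * p * epsilon
k_inf = 1.9 * 0.85 * 0.84 * 1.035
k_inf = 1.4041

1.4041


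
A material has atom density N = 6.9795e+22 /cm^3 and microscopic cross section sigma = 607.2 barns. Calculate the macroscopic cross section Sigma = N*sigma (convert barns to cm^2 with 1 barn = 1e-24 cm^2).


Sigma = N * sigma_barns * 1e-24
Sigma = 6.9795e+22 * 607.2 * 1e-24
Sigma = 42.380 /cm

42.380


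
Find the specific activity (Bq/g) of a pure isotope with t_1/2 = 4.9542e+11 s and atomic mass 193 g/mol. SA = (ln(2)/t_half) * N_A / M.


lambda = ln(2) / t_half = ln(2) / 4.9542e+11 = 1.399110e-12 /s
SA = lambda * N_A / M
SA = 1.399110e-12 * 6.022e23 / 193
SA = 4.3655e+09 Bq/g

4.3655e+09


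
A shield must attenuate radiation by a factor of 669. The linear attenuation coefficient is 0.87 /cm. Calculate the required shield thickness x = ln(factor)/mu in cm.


x = ln(factor) / mu
x = ln(669) / 0.87
x = 7.4779 cm

7.4779


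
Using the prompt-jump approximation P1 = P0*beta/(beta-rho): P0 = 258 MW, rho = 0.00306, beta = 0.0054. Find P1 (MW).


P1/P0 = beta / (beta - rho)
P1/P0 = 0.0054 / (0.0054 - 0.00306) = 2.307692
P1 = 258 * 2.307692 = 595.38 MW

595.38


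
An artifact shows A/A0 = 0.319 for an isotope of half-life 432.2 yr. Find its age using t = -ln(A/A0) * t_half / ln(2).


lambda = ln(2) / t_half = ln(2) / 432.2 = 0.001603765 /yr
t = -ln(A/A0) / lambda
t = -ln(0.319) / 0.001603765
t = 712.43 yr

712.43


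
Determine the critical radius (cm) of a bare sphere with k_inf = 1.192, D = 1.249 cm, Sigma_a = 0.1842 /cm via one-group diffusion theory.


L^2 = D / Sigma_a = 1.249 / 0.1842 = 6.780673 cm^2
B_m^2 = (k_inf - 1) / L^2 = (1.192 - 1) / 6.780673 = 0.02831577 /cm^2
For a bare sphere: B_g = pi/R, so R_c = pi / sqrt(B_m^2)
R_c = pi / sqrt(0.02831577) = 18.670 cm

18.670


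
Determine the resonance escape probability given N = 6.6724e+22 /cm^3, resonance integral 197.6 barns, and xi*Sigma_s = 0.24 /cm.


p = exp(-N * I * 1e-24 / (xi*Sigma_s))
p = exp(-6.6724e+22 * 197.6 * 1e-24 / 0.24)
p = 1.3853e-24

1.3853e-24


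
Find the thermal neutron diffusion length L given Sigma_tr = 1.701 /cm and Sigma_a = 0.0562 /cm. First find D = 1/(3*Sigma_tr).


D = 1 / (3 * Sigma_tr) = 1 / (3 * 1.701) = 0.1959632 cm
L = sqrt(D / Sigma_a)
L = sqrt(0.1959632 / 0.0562)
L = 1.8673 cm

1.8673


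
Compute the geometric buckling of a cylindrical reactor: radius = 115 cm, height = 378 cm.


B^2 = (2.405/R)^2 + (pi/H)^2
B^2 = (2.405/115)^2 + (pi/378)^2
B^2 = 5.0643e-04 /cm^2

5.0643e-04


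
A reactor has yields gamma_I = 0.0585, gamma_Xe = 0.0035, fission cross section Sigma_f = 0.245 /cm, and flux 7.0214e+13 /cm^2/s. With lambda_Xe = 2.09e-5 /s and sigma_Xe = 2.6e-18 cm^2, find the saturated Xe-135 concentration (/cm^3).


Xe_eq = (gamma_I + gamma_Xe) * Sigma_f * phi / (lambda_Xe + sigma_Xe * phi)
Numerator = (0.0585 + 0.0035) * 0.245 * 7.0214e+13 = 1.066551e+12
Denominator = 2.09e-5 + 2.6e-18 * 7.0214e+13 = 2.034564e-04
Xe_eq = 1.066551e+12 / 2.034564e-04 = 5.2422e+15 /cm^3

5.2422e+15


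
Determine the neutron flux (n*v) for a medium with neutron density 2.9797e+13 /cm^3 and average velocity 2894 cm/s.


phi = n * v
phi = 2.9797e+13 * 2894
phi = 8.6233e+16 /cm^2/s

8.6233e+16


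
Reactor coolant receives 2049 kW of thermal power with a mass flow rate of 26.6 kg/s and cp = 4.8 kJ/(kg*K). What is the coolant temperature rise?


dT = Q / (m_dot * cp)
dT = 2049 / (26.6 * 4.8)
dT = 16.048 C

16.048


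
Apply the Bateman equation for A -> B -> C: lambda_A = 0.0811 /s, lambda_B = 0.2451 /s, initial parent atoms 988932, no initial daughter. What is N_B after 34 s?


N_B(t) = lambda_A * N_A0 / (lambda_B - lambda_A) * [exp(-lambda_A*t) - exp(-lambda_B*t)]
exp(-0.0811*34) = 0.06345654; exp(-0.2451*34) = 2.403535e-04
N_B = 0.0811 * 988932 / (0.2451 - 0.0811) * (0.06345654 - 2.403535e-04)
N_B = 30915

30915


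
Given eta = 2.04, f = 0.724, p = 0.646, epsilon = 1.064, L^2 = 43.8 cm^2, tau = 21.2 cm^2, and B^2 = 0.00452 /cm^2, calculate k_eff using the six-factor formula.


k_inf = eta*f*p*eps = 2.04*0.724*0.646*1.064 = 1.015180
P_TNL = 1/(1 + L^2*B^2) = 1/(1 + 43.8*0.00452) = 0.8347413
P_FNL = exp(-B^2*tau) = exp(-0.00452*21.2) = 0.9086239
k_eff = k_inf * P_TNL * P_FNL = 1.015180 * 0.8347413 * 0.9086239
k_eff = 0.76998

0.76998


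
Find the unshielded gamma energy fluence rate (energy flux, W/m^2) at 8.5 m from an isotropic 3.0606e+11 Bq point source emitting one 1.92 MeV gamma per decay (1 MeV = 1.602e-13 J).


psi = A * E * 1.602e-13 / (4*pi*r^2)
psi = 3.0606e+11 * 1.92 * 1.602e-13 / (4*pi*8.5^2)
psi = 1.0369e-04 W/m^2

1.0369e-04


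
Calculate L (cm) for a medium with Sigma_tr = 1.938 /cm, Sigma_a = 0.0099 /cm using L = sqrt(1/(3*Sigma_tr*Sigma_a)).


D = 1 / (3 * Sigma_tr) = 1 / (3 * 1.938) = 0.1719986 cm
L = sqrt(D / Sigma_a)
L = sqrt(0.1719986 / 0.0099)
L = 4.1682 cm

4.1682


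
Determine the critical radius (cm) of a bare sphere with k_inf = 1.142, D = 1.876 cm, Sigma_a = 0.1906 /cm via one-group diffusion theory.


L^2 = D / Sigma_a = 1.876 / 0.1906 = 9.842602 cm^2
B_m^2 = (k_inf - 1) / L^2 = (1.142 - 1) / 9.842602 = 0.01442708 /cm^2
For a bare sphere: B_g = pi/R, so R_c = pi / sqrt(B_m^2)
R_c = pi / sqrt(0.01442708) = 26.155 cm

26.155


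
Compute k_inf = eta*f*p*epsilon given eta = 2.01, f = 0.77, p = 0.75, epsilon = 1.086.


k_inf = eta * f * p * epsilon
k_inf = 2.01 * 0.77 * 0.75 * 1.086
k_inf = 1.2606

1.2606


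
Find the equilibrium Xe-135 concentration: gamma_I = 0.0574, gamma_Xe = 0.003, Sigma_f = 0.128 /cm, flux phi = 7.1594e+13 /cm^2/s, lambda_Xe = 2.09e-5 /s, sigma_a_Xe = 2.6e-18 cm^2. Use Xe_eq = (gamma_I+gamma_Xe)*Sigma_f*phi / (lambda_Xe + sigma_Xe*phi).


Xe_eq = (gamma_I + gamma_Xe) * Sigma_f * phi / (lambda_Xe + sigma_Xe * phi)
Numerator = (0.0574 + 0.003) * 0.128 * 7.1594e+13 = 5.535075e+11
Denominator = 2.09e-5 + 2.6e-18 * 7.1594e+13 = 2.070444e-04
Xe_eq = 5.535075e+11 / 2.070444e-04 = 2.6734e+15 /cm^3

2.6734e+15


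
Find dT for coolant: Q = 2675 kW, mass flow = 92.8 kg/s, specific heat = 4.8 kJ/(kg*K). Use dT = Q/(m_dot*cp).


dT = Q / (m_dot * cp)
dT = 2675 / (92.8 * 4.8)
dT = 6.0053 C

6.0053


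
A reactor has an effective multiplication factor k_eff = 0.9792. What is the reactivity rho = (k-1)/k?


rho = (k_eff - 1) / k_eff
rho = (0.9792 - 1) / 0.9792
rho = -0.021242

-0.021242


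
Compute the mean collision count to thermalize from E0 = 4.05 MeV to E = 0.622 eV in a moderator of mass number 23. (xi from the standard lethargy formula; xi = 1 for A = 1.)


xi = 1 + (A-1)^2/(2A)*ln((A-1)/(A+1)) = 0.08448899 (for A = 23)
n = ln(E0/E) / xi
n = ln(4.05e6 / 0.622) / 0.08448899
n = ln(6.511254e+06) / 0.08448899 = 185.69

185.69


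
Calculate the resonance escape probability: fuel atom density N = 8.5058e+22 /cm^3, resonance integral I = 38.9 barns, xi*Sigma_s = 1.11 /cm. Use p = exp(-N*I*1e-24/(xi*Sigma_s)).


p = exp(-N * I * 1e-24 / (xi*Sigma_s))
p = exp(-8.5058e+22 * 38.9 * 1e-24 / 1.11)
p = 0.050749

0.050749


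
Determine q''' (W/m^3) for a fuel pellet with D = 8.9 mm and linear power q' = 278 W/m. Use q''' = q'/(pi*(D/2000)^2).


r = D / 2 / 1000 = 8.9 / 2 / 1000 = 0.00445 m
q''' = q' / (pi * r^2)
q''' = 278 / (pi * 0.00445^2)
q''' = 4.4686e+06 W/m^3

4.4686e+06


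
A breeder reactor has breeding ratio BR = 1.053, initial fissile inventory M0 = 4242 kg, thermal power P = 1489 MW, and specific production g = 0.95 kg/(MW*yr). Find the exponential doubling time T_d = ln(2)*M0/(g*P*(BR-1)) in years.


Breeding gain G = BR - 1 = 1.053 - 1 = 0.053
Fissile production rate = g * P * G = 0.95 * 1489 * 0.053 = 74.97115 kg/yr
T_d = ln(2) * M0 / (g * P * G)
T_d = ln(2) * 4242 / 74.97115 = 39.219 yr

39.219


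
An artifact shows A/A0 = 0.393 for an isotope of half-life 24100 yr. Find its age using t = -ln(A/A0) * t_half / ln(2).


lambda = ln(2) / t_half = ln(2) / 24100 = 2.876129e-05 /yr
t = -ln(A/A0) / lambda
t = -ln(0.393) / 2.876129e-05
t = 32472 yr

32472


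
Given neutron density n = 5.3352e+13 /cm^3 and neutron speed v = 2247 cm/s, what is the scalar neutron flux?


phi = n * v
phi = 5.3352e+13 * 2247
phi = 1.1988e+17 /cm^2/s

1.1988e+17


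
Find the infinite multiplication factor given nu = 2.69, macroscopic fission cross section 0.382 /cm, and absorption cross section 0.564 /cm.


k_inf = nu * Sigma_f / Sigma_a
k_inf = 2.69 * 0.382 / 0.564
k_inf = 1.8220

1.8220


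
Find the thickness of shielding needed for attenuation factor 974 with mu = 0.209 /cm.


x = ln(factor) / mu
x = ln(974) / 0.209
x = 32.925 cm

32.925


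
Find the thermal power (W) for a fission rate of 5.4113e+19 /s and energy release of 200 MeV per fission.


P = fission_rate * E_MeV * 1.602e-13
P = 5.4113e+19 * 200 * 1.602e-13
P = 1.7338e+09 W

1.7338e+09


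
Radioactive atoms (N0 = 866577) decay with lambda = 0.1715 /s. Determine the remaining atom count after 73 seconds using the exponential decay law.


N = N0 * exp(-lambda * t)
N = 866577 * exp(-0.1715 * 73)
N = 3.1671

3.1671


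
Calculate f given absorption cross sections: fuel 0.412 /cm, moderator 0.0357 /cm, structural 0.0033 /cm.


f = Sigma_a_fuel / (Sigma_a_fuel + Sigma_a_mod + Sigma_a_other)
f = 0.412 / (0.412 + 0.0357 + 0.0033)
f = 0.91353

0.91353


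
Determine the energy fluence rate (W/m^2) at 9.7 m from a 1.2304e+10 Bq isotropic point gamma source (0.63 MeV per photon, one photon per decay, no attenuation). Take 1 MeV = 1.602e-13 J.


psi = A * E * 1.602e-13 / (4*pi*r^2)
psi = 1.2304e+10 * 0.63 * 1.602e-13 / (4*pi*9.7^2)
psi = 1.0503e-06 W/m^2

1.0503e-06


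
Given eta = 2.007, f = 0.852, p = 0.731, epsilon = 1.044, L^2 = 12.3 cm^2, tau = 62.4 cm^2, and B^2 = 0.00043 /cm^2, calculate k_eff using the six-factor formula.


k_inf = eta*f*p*eps = 2.007*0.852*0.731*1.044 = 1.304983
P_TNL = 1/(1 + L^2*B^2) = 1/(1 + 12.3*0.00043) = 0.9947388
P_FNL = exp(-B^2*tau) = exp(-0.00043*62.4) = 0.9735248
k_eff = k_inf * P_TNL * P_FNL = 1.304983 * 0.9947388 * 0.9735248
k_eff = 1.2637

1.2637


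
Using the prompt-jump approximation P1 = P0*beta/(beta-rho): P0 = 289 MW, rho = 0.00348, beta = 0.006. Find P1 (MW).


P1/P0 = beta / (beta - rho)
P1/P0 = 0.006 / (0.006 - 0.00348) = 2.380952
P1 = 289 * 2.380952 = 688.10 MW

688.10


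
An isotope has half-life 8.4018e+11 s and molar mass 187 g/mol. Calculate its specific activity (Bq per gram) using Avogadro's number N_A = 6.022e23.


lambda = ln(2) / t_half = ln(2) / 8.4018e+11 = 8.249984e-13 /s
SA = lambda * N_A / M
SA = 8.249984e-13 * 6.022e23 / 187
SA = 2.6568e+09 Bq/g

2.6568e+09


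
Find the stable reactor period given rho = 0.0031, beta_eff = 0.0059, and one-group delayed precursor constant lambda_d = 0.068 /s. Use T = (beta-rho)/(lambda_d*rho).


T = (beta - rho) / (lambda_d * rho)
T = (0.0059 - 0.0031) / (0.068 * 0.0031)
T = 13.283 s

13.283


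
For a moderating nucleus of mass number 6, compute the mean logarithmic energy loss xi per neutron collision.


xi = 1 + (A-1)^2/(2A) * ln((A-1)/(A+1))
xi = 1 + (6-1)^2/(2*6) * ln((6-1)/(6 +1))
xi = 0.29902

0.29902


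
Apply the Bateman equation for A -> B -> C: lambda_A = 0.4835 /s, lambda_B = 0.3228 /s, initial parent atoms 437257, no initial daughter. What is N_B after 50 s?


N_B(t) = lambda_A * N_A0 / (lambda_B - lambda_A) * [exp(-lambda_A*t) - exp(-lambda_B*t)]
exp(-0.4835*50) = 3.169063e-11; exp(-0.3228*50) = 9.783338e-08
N_B = 0.4835 * 437257 / (0.3228 - 0.4835) * (3.169063e-11 - 9.783338e-08)
N_B = 0.12867

0.12867


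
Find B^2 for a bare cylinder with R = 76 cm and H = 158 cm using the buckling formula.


B^2 = (2.405/R)^2 + (pi/H)^2
B^2 = (2.405/76)^2 + (pi/158)^2
B^2 = 0.0013967 /cm^2

0.0013967


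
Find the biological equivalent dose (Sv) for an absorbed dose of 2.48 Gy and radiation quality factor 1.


H = D * Q
H = 2.48 * 1
H = 2.4800 Sv

2.4800


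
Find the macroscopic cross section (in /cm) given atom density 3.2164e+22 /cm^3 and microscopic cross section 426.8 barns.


Sigma = N * sigma_barns * 1e-24
Sigma = 3.2164e+22 * 426.8 * 1e-24
Sigma = 13.728 /cm

13.728


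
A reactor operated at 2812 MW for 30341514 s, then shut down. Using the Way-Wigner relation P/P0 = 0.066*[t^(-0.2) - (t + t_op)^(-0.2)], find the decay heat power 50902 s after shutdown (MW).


P/P0 = 0.066 * [t^(-0.2) - (t + t_op)^(-0.2)]
P/P0 = 0.066 * [50902^(-0.2) - (50902 + 30341514)^(-0.2)]
P/P0 = 0.066 * [0.1144598 - 0.03187476] = 0.005450613
P = 2812 * 0.005450613 = 15.327 MW

15.327


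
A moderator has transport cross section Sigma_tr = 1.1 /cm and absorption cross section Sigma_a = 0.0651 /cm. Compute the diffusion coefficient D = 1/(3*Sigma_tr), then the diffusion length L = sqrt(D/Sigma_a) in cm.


D = 1 / (3 * Sigma_tr) = 1 / (3 * 1.1) = 0.3030303 cm
L = sqrt(D / Sigma_a)
L = sqrt(0.3030303 / 0.0651)
L = 2.1575 cm

2.1575


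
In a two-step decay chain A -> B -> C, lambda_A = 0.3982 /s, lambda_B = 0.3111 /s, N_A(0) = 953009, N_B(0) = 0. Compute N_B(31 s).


N_B(t) = lambda_A * N_A0 / (lambda_B - lambda_A) * [exp(-lambda_A*t) - exp(-lambda_B*t)]
exp(-0.3982*31) = 4.354939e-06; exp(-0.3111*31) = 6.480680e-05
N_B = 0.3982 * 953009 / (0.3111 - 0.3982) * (4.354939e-06 - 6.480680e-05)
N_B = 263.38

263.38


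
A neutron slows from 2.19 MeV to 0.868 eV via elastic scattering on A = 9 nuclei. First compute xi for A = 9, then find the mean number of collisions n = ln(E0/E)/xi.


xi = 1 + (A-1)^2/(2A)*ln((A-1)/(A+1)) = 0.2066007 (for A = 9)
n = ln(E0/E) / xi
n = ln(2.19e6 / 0.868) / 0.2066007
n = ln(2.523041e+06) / 0.2066007 = 71.350

71.350


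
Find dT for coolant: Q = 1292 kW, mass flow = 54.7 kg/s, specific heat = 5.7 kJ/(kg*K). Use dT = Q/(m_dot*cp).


dT = Q / (m_dot * cp)
dT = 1292 / (54.7 * 5.7)
dT = 4.1438 C

4.1438


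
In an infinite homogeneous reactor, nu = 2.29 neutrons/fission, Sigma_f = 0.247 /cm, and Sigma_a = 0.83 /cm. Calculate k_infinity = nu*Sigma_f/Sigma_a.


k_inf = nu * Sigma_f / Sigma_a
k_inf = 2.29 * 0.247 / 0.83
k_inf = 0.68148

0.68148


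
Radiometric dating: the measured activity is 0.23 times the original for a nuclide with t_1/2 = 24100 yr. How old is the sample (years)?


lambda = ln(2) / t_half = ln(2) / 24100 = 2.876129e-05 /yr
t = -ln(A/A0) / lambda
t = -ln(0.23) / 2.876129e-05
t = 51099 yr

51099


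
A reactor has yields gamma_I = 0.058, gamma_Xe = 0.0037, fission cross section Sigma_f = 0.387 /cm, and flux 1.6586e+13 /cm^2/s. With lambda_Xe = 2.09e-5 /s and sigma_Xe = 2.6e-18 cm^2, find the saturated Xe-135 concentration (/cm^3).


Xe_eq = (gamma_I + gamma_Xe) * Sigma_f * phi / (lambda_Xe + sigma_Xe * phi)
Numerator = (0.058 + 0.0037) * 0.387 * 1.6586e+13 = 3.960388e+11
Denominator = 2.09e-5 + 2.6e-18 * 1.6586e+13 = 6.402360e-05
Xe_eq = 3.960388e+11 / 6.402360e-05 = 6.1858e+15 /cm^3

6.1858e+15


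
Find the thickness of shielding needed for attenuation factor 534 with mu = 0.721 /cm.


x = ln(factor) / mu
x = ln(534) / 0.721
x = 8.7107 cm

8.7107


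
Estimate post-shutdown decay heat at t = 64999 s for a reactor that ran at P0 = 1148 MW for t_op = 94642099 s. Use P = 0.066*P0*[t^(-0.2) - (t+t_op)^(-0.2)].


P/P0 = 0.066 * [t^(-0.2) - (t + t_op)^(-0.2)]
P/P0 = 0.066 * [64999^(-0.2) - (64999 + 94642099)^(-0.2)]
P/P0 = 0.066 * [0.1089980 - 0.02539355] = 0.005517894
P = 1148 * 0.005517894 = 6.3345 MW

6.3345


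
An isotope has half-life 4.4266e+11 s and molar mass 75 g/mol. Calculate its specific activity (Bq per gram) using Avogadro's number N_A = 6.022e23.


lambda = ln(2) / t_half = ln(2) / 4.4266e+11 = 1.565868e-12 /s
SA = lambda * N_A / M
SA = 1.565868e-12 * 6.022e23 / 75
SA = 1.2573e+10 Bq/g

1.2573e+10


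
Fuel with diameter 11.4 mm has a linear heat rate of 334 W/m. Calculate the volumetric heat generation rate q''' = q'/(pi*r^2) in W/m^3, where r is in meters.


r = D / 2 / 1000 = 11.4 / 2 / 1000 = 0.0057 m
q''' = q' / (pi * r^2)
q''' = 334 / (pi * 0.0057^2)
q''' = 3.2723e+06 W/m^3

3.2723e+06


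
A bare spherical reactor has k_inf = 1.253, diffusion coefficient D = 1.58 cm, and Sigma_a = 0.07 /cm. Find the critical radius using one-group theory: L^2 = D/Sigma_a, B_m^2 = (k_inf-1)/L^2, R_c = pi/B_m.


L^2 = D / Sigma_a = 1.58 / 0.07 = 22.57143 cm^2
B_m^2 = (k_inf - 1) / L^2 = (1.253 - 1) / 22.57143 = 0.01120886 /cm^2
For a bare sphere: B_g = pi/R, so R_c = pi / sqrt(B_m^2)
R_c = pi / sqrt(0.01120886) = 29.674 cm

29.674


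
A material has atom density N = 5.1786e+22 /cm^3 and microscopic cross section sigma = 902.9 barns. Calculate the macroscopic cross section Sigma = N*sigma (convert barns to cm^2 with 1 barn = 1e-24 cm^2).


Sigma = N * sigma_barns * 1e-24
Sigma = 5.1786e+22 * 902.9 * 1e-24
Sigma = 46.758 /cm

46.758


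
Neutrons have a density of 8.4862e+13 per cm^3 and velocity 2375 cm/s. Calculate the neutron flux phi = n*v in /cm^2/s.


phi = n * v
phi = 8.4862e+13 * 2375
phi = 2.0155e+17 /cm^2/s

2.0155e+17


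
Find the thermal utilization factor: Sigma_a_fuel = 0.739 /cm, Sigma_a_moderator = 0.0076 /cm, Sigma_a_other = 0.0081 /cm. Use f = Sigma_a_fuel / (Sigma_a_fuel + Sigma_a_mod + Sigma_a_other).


f = Sigma_a_fuel / (Sigma_a_fuel + Sigma_a_mod + Sigma_a_other)
f = 0.739 / (0.739 + 0.0076 + 0.0081)
f = 0.97920

0.97920


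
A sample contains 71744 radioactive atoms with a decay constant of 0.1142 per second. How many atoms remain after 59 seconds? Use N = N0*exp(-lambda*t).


N = N0 * exp(-lambda * t)
N = 71744 * exp(-0.1142 * 59)
N = 85.035

85.035


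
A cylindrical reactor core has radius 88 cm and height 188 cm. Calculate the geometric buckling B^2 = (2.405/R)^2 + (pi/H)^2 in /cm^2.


B^2 = (2.405/R)^2 + (pi/H)^2
B^2 = (2.405/88)^2 + (pi/188)^2
B^2 = 0.0010261 /cm^2

0.0010261


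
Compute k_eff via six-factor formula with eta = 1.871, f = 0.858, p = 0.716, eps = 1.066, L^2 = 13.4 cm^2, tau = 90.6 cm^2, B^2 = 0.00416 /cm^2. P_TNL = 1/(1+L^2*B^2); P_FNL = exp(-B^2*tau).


k_inf = eta*f*p*eps = 1.871*0.858*0.716*1.066 = 1.225269
P_TNL = 1/(1 + L^2*B^2) = 1/(1 + 13.4*0.00416) = 0.9471993
P_FNL = exp(-B^2*tau) = exp(-0.00416*90.6) = 0.6859874
k_eff = k_inf * P_TNL * P_FNL = 1.225269 * 0.9471993 * 0.6859874
k_eff = 0.79614

0.79614


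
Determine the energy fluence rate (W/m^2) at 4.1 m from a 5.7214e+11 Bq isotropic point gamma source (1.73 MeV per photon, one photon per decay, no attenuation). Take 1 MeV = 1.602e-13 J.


psi = A * E * 1.602e-13 / (4*pi*r^2)
psi = 5.7214e+11 * 1.73 * 1.602e-13 / (4*pi*4.1^2)
psi = 7.5064e-04 W/m^2

7.5064e-04


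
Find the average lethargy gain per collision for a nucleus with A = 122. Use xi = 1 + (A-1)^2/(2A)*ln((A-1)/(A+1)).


xi = 1 + (A-1)^2/(2A) * ln((A-1)/(A+1))
xi = 1 + (122-1)^2/(2*122) * ln((122-1)/(122 +1))
xi = 0.016304

0.016304


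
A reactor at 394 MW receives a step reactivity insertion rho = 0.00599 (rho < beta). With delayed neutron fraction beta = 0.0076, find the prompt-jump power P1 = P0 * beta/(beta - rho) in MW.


P1/P0 = beta / (beta - rho)
P1/P0 = 0.0076 / (0.0076 - 0.00599) = 4.720497
P1 = 394 * 4.720497 = 1859.9 MW

1859.9


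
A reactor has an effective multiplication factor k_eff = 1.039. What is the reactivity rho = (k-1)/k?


rho = (k_eff - 1) / k_eff
rho = (1.039 - 1) / 1.039
rho = 0.037536

0.037536


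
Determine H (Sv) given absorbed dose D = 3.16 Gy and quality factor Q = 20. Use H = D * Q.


H = D * Q
H = 3.16 * 20
H = 63.200 Sv

63.200


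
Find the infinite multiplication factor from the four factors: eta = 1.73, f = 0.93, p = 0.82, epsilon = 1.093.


k_inf = eta * f * p * epsilon
k_inf = 1.73 * 0.93 * 0.82 * 1.093
k_inf = 1.4420

1.4420


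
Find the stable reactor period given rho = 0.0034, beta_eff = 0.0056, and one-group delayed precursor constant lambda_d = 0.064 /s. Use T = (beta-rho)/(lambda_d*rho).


T = (beta - rho) / (lambda_d * rho)
T = (0.0056 - 0.0034) / (0.064 * 0.0034)
T = 10.110 s

10.110


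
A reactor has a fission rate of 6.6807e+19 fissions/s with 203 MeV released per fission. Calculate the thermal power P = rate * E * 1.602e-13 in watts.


P = fission_rate * E_MeV * 1.602e-13
P = 6.6807e+19 * 203 * 1.602e-13
P = 2.1726e+09 W

2.1726e+09


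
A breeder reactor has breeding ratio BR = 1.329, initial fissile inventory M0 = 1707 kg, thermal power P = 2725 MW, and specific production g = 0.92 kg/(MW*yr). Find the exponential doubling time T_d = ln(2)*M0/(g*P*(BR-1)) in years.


Breeding gain G = BR - 1 = 1.329 - 1 = 0.329
Fissile production rate = g * P * G = 0.92 * 2725 * 0.329 = 824.803 kg/yr
T_d = ln(2) * M0 / (g * P * G)
T_d = ln(2) * 1707 / 824.803 = 1.4345 yr

1.4345


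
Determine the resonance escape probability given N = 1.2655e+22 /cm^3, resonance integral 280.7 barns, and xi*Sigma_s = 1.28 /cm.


p = exp(-N * I * 1e-24 / (xi*Sigma_s))
p = exp(-1.2655e+22 * 280.7 * 1e-24 / 1.28)
p = 0.062337

0.062337


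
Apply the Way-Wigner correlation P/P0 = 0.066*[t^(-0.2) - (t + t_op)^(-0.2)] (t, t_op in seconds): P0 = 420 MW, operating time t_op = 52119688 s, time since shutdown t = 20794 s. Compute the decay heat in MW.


P/P0 = 0.066 * [t^(-0.2) - (t + t_op)^(-0.2)]
P/P0 = 0.066 * [20794^(-0.2) - (20794 + 52119688)^(-0.2)]
P/P0 = 0.066 * [0.1369028 - 0.02861311] = 0.007147120
P = 420 * 0.007147120 = 3.0018 MW

3.0018


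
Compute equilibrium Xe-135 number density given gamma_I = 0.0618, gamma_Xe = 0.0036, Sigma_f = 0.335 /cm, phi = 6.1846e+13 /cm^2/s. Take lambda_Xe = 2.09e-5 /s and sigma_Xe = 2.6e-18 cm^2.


Xe_eq = (gamma_I + gamma_Xe) * Sigma_f * phi / (lambda_Xe + sigma_Xe * phi)
Numerator = (0.0618 + 0.0036) * 0.335 * 6.1846e+13 = 1.354984e+12
Denominator = 2.09e-5 + 2.6e-18 * 6.1846e+13 = 1.816996e-04
Xe_eq = 1.354984e+12 / 1.816996e-04 = 7.4573e+15 /cm^3

7.4573e+15


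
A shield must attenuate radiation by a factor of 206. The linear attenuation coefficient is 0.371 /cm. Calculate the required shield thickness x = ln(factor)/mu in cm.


x = ln(factor) / mu
x = ln(206) / 0.371
x = 14.361 cm

14.361


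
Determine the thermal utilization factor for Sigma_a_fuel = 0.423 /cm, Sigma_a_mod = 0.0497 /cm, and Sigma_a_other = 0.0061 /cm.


f = Sigma_a_fuel / (Sigma_a_fuel + Sigma_a_mod + Sigma_a_other)
f = 0.423 / (0.423 + 0.0497 + 0.0061)
f = 0.88346

0.88346


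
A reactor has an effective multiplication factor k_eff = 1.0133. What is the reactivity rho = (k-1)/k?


rho = (k_eff - 1) / k_eff
rho = (1.0133 - 1) / 1.0133
rho = 0.013125

0.013125


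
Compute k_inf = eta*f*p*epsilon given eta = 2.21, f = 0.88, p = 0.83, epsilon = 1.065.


k_inf = eta * f * p * epsilon
k_inf = 2.21 * 0.88 * 0.83 * 1.065
k_inf = 1.7191

1.7191


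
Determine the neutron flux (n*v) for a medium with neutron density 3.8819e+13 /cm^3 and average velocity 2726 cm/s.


phi = n * v
phi = 3.8819e+13 * 2726
phi = 1.0582e+17 /cm^2/s

1.0582e+17


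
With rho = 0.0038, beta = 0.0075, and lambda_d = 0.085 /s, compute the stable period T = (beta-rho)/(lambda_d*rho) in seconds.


T = (beta - rho) / (lambda_d * rho)
T = (0.0075 - 0.0038) / (0.085 * 0.0038)
T = 11.455 s

11.455


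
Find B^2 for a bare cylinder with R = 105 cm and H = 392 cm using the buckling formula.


B^2 = (2.405/R)^2 + (pi/H)^2
B^2 = (2.405/105)^2 + (pi/392)^2
B^2 = 5.8886e-04 /cm^2

5.8886e-04


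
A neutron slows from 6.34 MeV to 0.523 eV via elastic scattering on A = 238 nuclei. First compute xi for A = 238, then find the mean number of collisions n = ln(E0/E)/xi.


xi = 1 + (A-1)^2/(2A)*ln((A-1)/(A+1)) = 0.008379872 (for A = 238)
n = ln(E0/E) / xi
n = ln(6.34e6 / 0.523) / 0.008379872
n = ln(1.212237e+07) / 0.008379872 = 1946.4

1946.4


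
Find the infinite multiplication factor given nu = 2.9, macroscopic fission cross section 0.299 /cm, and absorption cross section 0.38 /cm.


k_inf = nu * Sigma_f / Sigma_a
k_inf = 2.9 * 0.299 / 0.38
k_inf = 2.2818

2.2818


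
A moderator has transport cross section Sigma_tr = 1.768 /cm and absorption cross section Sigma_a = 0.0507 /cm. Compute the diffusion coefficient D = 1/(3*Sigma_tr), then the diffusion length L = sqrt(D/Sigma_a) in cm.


D = 1 / (3 * Sigma_tr) = 1 / (3 * 1.768) = 0.1885370 cm
L = sqrt(D / Sigma_a)
L = sqrt(0.1885370 / 0.0507)
L = 1.9284 cm

1.9284


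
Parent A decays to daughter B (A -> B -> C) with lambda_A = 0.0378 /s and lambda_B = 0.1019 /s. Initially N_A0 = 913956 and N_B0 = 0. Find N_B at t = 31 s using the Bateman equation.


N_B(t) = lambda_A * N_A0 / (lambda_B - lambda_A) * [exp(-lambda_A*t) - exp(-lambda_B*t)]
exp(-0.0378*31) = 0.3098088; exp(-0.1019*31) = 0.04247244
N_B = 0.0378 * 913956 / (0.1019 - 0.0378) * (0.3098088 - 0.04247244)
N_B = 144084

144084


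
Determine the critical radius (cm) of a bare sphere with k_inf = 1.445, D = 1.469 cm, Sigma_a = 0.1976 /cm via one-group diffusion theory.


L^2 = D / Sigma_a = 1.469 / 0.1976 = 7.434211 cm^2
B_m^2 = (k_inf - 1) / L^2 = (1.445 - 1) / 7.434211 = 0.05985840 /cm^2
For a bare sphere: B_g = pi/R, so R_c = pi / sqrt(B_m^2)
R_c = pi / sqrt(0.05985840) = 12.841 cm

12.841


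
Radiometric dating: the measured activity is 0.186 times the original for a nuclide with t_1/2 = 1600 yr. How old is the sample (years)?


lambda = ln(2) / t_half = ln(2) / 1600 = 4.332170e-04 /yr
t = -ln(A/A0) / lambda
t = -ln(0.186) / 4.332170e-04
t = 3882.6 yr

3882.6


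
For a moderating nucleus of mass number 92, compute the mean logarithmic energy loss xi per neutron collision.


xi = 1 + (A-1)^2/(2A) * ln((A-1)/(A+1))
xi = 1 + (92-1)^2/(2*92) * ln((92-1)/(92 +1))
xi = 0.021582

0.021582


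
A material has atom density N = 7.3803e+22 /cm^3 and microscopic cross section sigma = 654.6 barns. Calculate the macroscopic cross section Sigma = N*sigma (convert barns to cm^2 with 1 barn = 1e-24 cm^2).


Sigma = N * sigma_barns * 1e-24
Sigma = 7.3803e+22 * 654.6 * 1e-24
Sigma = 48.311 /cm

48.311


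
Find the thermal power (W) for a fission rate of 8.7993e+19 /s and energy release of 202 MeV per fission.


P = fission_rate * E_MeV * 1.602e-13
P = 8.7993e+19 * 202 * 1.602e-13
P = 2.8475e+09 W

2.8475e+09


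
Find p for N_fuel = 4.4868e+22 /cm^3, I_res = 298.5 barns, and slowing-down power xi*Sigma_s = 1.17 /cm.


p = exp(-N * I * 1e-24 / (xi*Sigma_s))
p = exp(-4.4868e+22 * 298.5 * 1e-24 / 1.17)
p = 1.0680e-05

1.0680e-05


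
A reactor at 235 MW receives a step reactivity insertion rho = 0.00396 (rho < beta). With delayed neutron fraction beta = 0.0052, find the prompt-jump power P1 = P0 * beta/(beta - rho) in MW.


P1/P0 = beta / (beta - rho)
P1/P0 = 0.0052 / (0.0052 - 0.00396) = 4.193548
P1 = 235 * 4.193548 = 985.48 MW

985.48


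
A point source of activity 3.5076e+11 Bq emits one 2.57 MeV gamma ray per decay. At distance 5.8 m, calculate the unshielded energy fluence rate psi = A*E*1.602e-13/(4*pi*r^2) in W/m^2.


psi = A * E * 1.602e-13 / (4*pi*r^2)
psi = 3.5076e+11 * 2.57 * 1.602e-13 / (4*pi*5.8^2)
psi = 3.4162e-04 W/m^2

3.4162e-04


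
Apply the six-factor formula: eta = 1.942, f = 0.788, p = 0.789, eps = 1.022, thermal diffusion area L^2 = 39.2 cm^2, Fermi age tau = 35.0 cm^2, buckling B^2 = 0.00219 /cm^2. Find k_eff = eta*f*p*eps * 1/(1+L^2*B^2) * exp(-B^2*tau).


k_inf = eta*f*p*eps = 1.942*0.788*0.789*1.022 = 1.233966
P_TNL = 1/(1 + L^2*B^2) = 1/(1 + 39.2*0.00219) = 0.9209392
P_FNL = exp(-B^2*tau) = exp(-0.00219*35.0) = 0.9262140
k_eff = k_inf * P_TNL * P_FNL = 1.233966 * 0.9209392 * 0.9262140
k_eff = 1.0526

1.0526


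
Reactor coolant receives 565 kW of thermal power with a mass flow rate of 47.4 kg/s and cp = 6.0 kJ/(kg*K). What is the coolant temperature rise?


dT = Q / (m_dot * cp)
dT = 565 / (47.4 * 6.0)
dT = 1.9866 C

1.9866


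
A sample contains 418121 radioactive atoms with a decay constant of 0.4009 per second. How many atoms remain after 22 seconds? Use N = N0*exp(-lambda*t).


N = N0 * exp(-lambda * t)
N = 418121 * exp(-0.4009 * 22)
N = 61.789

61.789


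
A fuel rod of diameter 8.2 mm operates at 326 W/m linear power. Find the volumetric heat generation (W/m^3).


r = D / 2 / 1000 = 8.2 / 2 / 1000 = 0.0041 m
q''' = q' / (pi * r^2)
q''' = 326 / (pi * 0.0041^2)
q''' = 6.1731e+06 W/m^3

6.1731e+06


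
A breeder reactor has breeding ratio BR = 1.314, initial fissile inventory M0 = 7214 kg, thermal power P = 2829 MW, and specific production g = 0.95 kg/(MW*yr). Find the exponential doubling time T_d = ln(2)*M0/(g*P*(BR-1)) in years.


Breeding gain G = BR - 1 = 1.314 - 1 = 0.314
Fissile production rate = g * P * G = 0.95 * 2829 * 0.314 = 843.8907 kg/yr
T_d = ln(2) * M0 / (g * P * G)
T_d = ln(2) * 7214 / 843.8907 = 5.9254 yr

5.9254
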